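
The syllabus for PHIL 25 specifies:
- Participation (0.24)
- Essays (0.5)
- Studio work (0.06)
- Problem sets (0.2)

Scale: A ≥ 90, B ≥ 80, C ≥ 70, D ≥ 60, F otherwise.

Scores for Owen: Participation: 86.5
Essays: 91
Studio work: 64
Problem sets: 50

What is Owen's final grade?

B

Weighted total:
  Participation 86.5 × 0.24 = 20.76
  Essays 91 × 0.5 = 45.5
  Studio work 64 × 0.06 = 3.84
  Problem sets 50 × 0.2 = 10
Sum = 80.1
80.1 is ≥ 80 and < 90 → B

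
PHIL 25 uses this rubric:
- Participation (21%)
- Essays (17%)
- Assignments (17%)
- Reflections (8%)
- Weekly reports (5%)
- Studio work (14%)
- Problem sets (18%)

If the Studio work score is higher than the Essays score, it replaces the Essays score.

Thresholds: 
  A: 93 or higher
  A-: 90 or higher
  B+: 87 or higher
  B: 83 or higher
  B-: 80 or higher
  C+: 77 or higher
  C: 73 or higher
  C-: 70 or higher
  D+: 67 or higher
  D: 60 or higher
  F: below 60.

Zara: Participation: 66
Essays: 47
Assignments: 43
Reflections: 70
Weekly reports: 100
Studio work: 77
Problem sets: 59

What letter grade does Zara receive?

Studio work (77) > Essays (47), so Essays counts as 77.
Weighted total:
  Participation 66 × 0.21 = 13.86
  Essays 77 × 0.17 = 13.09
  Assignments 43 × 0.17 = 7.31
  Reflections 70 × 0.08 = 5.6
  Weekly reports 100 × 0.05 = 5
  Studio work 77 × 0.14 = 10.78
  Problem sets 59 × 0.18 = 10.62
Sum = 66.26
66.26 is ≥ 60 and < 67 → D

D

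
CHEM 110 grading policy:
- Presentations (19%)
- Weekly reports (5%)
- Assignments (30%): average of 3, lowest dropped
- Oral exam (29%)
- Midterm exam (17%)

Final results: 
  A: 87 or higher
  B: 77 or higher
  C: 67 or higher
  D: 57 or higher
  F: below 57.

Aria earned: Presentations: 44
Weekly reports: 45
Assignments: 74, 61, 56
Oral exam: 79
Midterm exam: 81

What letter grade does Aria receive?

Assignments: drop 56 → average of remaining 2 = 135/2 = 67.5
Weighted total:
  Presentations 44 × 0.19 = 8.36
  Weekly reports 45 × 0.05 = 2.25
  Assignments 67.5 × 0.3 = 20.25
  Oral exam 79 × 0.29 = 22.91
  Midterm exam 81 × 0.17 = 13.77
Sum = 67.54
67.54 is ≥ 67 and < 77 → C

C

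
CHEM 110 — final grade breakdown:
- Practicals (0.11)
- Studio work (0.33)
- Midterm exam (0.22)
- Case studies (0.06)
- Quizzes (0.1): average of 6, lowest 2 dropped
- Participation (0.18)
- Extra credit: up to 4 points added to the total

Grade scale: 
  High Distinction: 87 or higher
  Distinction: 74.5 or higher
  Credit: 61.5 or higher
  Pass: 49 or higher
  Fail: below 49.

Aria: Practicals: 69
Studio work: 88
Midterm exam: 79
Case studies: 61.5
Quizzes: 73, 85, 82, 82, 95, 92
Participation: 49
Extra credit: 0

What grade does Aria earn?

Quizzes: drop 73, 82 → average of remaining 4 = 354/4 = 88.5
Weighted total:
  Practicals 69 × 0.11 = 7.59
  Studio work 88 × 0.33 = 29.04
  Midterm exam 79 × 0.22 = 17.38
  Case studies 61.5 × 0.06 = 3.69
  Quizzes 88.5 × 0.1 = 8.85
  Participation 49 × 0.18 = 8.82
Sum = 75.37
Extra credit: 75.37 + 0 = 75.37
75.37 is ≥ 74.5 and < 87 → Distinction

Distinction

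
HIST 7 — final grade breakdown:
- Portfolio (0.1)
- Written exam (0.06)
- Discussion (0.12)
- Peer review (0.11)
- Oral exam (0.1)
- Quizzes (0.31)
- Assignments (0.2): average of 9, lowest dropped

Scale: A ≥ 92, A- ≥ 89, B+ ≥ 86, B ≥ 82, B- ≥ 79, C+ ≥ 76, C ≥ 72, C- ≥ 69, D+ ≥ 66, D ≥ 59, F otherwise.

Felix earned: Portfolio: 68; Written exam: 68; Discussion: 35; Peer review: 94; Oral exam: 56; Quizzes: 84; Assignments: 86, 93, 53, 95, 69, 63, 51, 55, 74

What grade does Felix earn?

C-

Assignments: drop 51 → average of remaining 8 = 588/8 = 73.5
Weighted total:
  Portfolio 68 × 0.1 = 6.8
  Written exam 68 × 0.06 = 4.08
  Discussion 35 × 0.12 = 4.2
  Peer review 94 × 0.11 = 10.34
  Oral exam 56 × 0.1 = 5.6
  Quizzes 84 × 0.31 = 26.04
  Assignments 73.5 × 0.2 = 14.7
Sum = 71.76
71.76 is ≥ 69 and < 72 → C-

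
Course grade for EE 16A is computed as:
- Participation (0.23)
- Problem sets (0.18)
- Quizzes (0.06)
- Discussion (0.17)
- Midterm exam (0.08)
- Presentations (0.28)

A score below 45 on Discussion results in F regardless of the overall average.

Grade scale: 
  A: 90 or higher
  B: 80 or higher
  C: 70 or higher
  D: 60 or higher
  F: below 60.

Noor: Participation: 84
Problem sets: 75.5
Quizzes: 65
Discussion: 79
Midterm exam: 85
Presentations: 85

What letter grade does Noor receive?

B

Discussion score 79 ≥ 45: minimum met.
Weighted total:
  Participation 84 × 0.23 = 19.32
  Problem sets 75.5 × 0.18 = 13.59
  Quizzes 65 × 0.06 = 3.9
  Discussion 79 × 0.17 = 13.43
  Midterm exam 85 × 0.08 = 6.8
  Presentations 85 × 0.28 = 23.8
Sum = 80.84
80.84 is ≥ 80 and < 90 → B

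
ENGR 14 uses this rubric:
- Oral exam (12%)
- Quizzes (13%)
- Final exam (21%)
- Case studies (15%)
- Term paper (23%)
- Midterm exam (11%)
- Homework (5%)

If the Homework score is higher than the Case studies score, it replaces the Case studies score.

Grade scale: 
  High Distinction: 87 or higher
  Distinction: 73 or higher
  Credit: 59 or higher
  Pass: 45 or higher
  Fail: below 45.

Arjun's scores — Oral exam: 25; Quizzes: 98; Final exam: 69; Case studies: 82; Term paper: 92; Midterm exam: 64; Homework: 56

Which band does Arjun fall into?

Homework (56) ≤ Case studies (82), so Case studies stays at 82.
Weighted total:
  Oral exam 25 × 0.12 = 3
  Quizzes 98 × 0.13 = 12.74
  Final exam 69 × 0.21 = 14.49
  Case studies 82 × 0.15 = 12.3
  Term paper 92 × 0.23 = 21.16
  Midterm exam 64 × 0.11 = 7.04
  Homework 56 × 0.05 = 2.8
Sum = 73.53
73.53 is ≥ 73 and < 87 → Distinction

Distinction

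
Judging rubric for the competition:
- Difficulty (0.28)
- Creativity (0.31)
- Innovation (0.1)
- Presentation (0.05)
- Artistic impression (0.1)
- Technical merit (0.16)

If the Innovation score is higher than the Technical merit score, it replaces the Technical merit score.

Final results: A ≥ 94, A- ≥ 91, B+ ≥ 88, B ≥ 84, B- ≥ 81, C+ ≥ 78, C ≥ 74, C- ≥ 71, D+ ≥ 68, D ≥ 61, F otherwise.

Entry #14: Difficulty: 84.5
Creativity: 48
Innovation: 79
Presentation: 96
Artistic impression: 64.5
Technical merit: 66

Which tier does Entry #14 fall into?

Innovation (79) > Technical merit (66), so Technical merit counts as 79.
Weighted total:
  Difficulty 84.5 × 0.28 = 23.66
  Creativity 48 × 0.31 = 14.88
  Innovation 79 × 0.1 = 7.9
  Presentation 96 × 0.05 = 4.8
  Artistic impression 64.5 × 0.1 = 6.45
  Technical merit 79 × 0.16 = 12.64
Sum = 70.33
70.33 is ≥ 68 and < 71 → D+

D+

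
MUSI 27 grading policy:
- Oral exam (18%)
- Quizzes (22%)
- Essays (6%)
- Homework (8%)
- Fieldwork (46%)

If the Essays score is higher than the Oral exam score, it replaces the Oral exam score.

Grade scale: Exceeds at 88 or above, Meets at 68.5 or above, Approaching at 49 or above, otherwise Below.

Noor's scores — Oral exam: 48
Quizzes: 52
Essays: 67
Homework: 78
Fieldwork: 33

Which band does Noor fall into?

Essays (67) > Oral exam (48), so Oral exam counts as 67.
Weighted total:
  Oral exam 67 × 0.18 = 12.06
  Quizzes 52 × 0.22 = 11.44
  Essays 67 × 0.06 = 4.02
  Homework 78 × 0.08 = 6.24
  Fieldwork 33 × 0.46 = 15.18
Sum = 48.94
48.94 < 49 → Below

Below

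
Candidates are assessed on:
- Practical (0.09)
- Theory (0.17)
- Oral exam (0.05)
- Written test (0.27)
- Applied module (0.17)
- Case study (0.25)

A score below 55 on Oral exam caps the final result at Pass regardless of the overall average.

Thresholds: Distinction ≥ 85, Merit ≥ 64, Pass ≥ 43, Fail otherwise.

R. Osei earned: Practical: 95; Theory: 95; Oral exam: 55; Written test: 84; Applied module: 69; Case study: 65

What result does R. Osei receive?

Oral exam score 55 ≥ 55: minimum met.
Weighted total:
  Practical 95 × 0.09 = 8.55
  Theory 95 × 0.17 = 16.15
  Oral exam 55 × 0.05 = 2.75
  Written test 84 × 0.27 = 22.68
  Applied module 69 × 0.17 = 11.73
  Case study 65 × 0.25 = 16.25
Sum = 78.11
78.11 is ≥ 64 and < 85 → Merit

Merit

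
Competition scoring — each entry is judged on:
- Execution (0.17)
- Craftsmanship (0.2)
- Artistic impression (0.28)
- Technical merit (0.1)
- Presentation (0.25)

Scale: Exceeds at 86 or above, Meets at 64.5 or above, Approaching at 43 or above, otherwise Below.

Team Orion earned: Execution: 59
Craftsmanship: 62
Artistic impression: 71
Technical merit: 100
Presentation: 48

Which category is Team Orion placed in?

Weighted total:
  Execution 59 × 0.17 = 10.03
  Craftsmanship 62 × 0.2 = 12.4
  Artistic impression 71 × 0.28 = 19.88
  Technical merit 100 × 0.1 = 10
  Presentation 48 × 0.25 = 12
Sum = 64.31
64.31 is ≥ 43 and < 64.5 → Approaching

Approaching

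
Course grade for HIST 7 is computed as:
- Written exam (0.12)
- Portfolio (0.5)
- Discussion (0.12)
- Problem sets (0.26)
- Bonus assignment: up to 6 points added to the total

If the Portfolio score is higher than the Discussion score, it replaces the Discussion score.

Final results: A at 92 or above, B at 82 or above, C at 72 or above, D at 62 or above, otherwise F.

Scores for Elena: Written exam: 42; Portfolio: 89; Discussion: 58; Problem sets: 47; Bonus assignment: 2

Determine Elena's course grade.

C

Portfolio (89) > Discussion (58), so Discussion counts as 89.
Weighted total:
  Written exam 42 × 0.12 = 5.04
  Portfolio 89 × 0.5 = 44.5
  Discussion 89 × 0.12 = 10.68
  Problem sets 47 × 0.26 = 12.22
Sum = 72.44
Bonus assignment: 72.44 + 2 = 74.44
74.44 is ≥ 72 and < 82 → C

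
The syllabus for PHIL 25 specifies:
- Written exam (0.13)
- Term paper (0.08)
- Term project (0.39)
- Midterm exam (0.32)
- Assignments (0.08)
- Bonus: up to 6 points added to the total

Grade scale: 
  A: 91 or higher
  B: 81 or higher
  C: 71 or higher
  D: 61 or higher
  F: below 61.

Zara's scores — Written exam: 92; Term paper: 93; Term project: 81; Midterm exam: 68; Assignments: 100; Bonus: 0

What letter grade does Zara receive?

C

Weighted total:
  Written exam 92 × 0.13 = 11.96
  Term paper 93 × 0.08 = 7.44
  Term project 81 × 0.39 = 31.59
  Midterm exam 68 × 0.32 = 21.76
  Assignments 100 × 0.08 = 8
Sum = 80.75
Bonus: 80.75 + 0 = 80.75
80.75 is ≥ 71 and < 81 → C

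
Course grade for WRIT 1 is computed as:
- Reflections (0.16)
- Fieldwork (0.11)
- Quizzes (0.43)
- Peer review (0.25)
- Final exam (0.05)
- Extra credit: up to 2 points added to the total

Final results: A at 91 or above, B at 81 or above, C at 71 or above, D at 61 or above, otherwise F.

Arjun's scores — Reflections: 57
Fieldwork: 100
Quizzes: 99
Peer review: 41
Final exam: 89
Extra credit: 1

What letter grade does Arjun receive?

Weighted total:
  Reflections 57 × 0.16 = 9.12
  Fieldwork 100 × 0.11 = 11
  Quizzes 99 × 0.43 = 42.57
  Peer review 41 × 0.25 = 10.25
  Final exam 89 × 0.05 = 4.45
Sum = 77.39
Extra credit: 77.39 + 1 = 78.39
78.39 is ≥ 71 and < 81 → C

C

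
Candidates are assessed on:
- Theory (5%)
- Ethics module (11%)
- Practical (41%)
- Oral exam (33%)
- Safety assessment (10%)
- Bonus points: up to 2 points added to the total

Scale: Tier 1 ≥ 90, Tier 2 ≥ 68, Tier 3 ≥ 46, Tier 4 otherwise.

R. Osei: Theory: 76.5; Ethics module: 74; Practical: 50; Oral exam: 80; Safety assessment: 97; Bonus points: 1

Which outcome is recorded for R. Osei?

Weighted total:
  Theory 76.5 × 0.05 = 3.825
  Ethics module 74 × 0.11 = 8.14
  Practical 50 × 0.41 = 20.5
  Oral exam 80 × 0.33 = 26.4
  Safety assessment 97 × 0.1 = 9.7
Sum = 68.565
Bonus points: 68.565 + 1 = 69.565
69.565 is ≥ 68 and < 90 → Tier 2

Tier 2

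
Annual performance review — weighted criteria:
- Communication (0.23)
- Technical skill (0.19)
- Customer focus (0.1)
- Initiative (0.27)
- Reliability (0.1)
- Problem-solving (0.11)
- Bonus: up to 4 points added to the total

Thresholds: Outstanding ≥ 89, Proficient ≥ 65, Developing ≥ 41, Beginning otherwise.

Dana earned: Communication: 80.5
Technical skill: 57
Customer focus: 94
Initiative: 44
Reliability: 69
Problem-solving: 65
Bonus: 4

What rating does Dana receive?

Weighted total:
  Communication 80.5 × 0.23 = 18.515
  Technical skill 57 × 0.19 = 10.83
  Customer focus 94 × 0.1 = 9.4
  Initiative 44 × 0.27 = 11.88
  Reliability 69 × 0.1 = 6.9
  Problem-solving 65 × 0.11 = 7.15
Sum = 64.675
Bonus: 64.675 + 4 = 68.675
68.675 is ≥ 65 and < 89 → Proficient

Proficient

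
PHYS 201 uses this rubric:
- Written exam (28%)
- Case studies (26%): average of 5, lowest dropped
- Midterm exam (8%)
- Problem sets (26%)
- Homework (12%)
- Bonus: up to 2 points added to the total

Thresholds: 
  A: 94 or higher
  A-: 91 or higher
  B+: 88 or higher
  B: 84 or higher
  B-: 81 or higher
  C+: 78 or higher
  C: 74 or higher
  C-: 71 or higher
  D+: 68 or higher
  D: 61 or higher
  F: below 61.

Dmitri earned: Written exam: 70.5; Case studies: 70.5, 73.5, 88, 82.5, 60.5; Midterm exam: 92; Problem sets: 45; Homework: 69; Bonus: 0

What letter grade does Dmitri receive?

D

Case studies: drop 60.5 → average of remaining 4 = 314.5/4 = 78.625
Weighted total:
  Written exam 70.5 × 0.28 = 19.74
  Case studies 78.625 × 0.26 = 20.4425
  Midterm exam 92 × 0.08 = 7.36
  Problem sets 45 × 0.26 = 11.7
  Homework 69 × 0.12 = 8.28
Sum = 67.5225
Bonus: 67.5225 + 0 = 67.5225
67.5225 is ≥ 61 and < 68 → D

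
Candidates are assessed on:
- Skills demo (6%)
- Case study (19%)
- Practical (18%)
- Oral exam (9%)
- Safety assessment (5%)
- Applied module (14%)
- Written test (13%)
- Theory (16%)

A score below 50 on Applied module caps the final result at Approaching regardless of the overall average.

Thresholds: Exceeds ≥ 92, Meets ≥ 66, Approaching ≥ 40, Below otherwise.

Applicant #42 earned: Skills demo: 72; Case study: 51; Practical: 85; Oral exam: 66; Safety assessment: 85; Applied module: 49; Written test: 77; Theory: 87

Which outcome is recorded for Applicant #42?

Applied module score 49 < 50: minimum not met.
Weighted total:
  Skills demo 72 × 0.06 = 4.32
  Case study 51 × 0.19 = 9.69
  Practical 85 × 0.18 = 15.3
  Oral exam 66 × 0.09 = 5.94
  Safety assessment 85 × 0.05 = 4.25
  Applied module 49 × 0.14 = 6.86
  Written test 77 × 0.13 = 10.01
  Theory 87 × 0.16 = 13.92
Sum = 70.29
70.29 would be Meets; cap at Approaching applies → Approaching.

Approaching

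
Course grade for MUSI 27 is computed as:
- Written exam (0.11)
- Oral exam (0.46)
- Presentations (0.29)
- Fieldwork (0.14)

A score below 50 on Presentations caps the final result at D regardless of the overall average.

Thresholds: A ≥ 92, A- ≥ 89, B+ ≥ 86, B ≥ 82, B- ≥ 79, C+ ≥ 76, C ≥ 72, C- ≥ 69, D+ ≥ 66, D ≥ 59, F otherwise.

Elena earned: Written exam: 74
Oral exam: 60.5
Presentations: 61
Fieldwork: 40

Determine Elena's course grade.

D

Presentations score 61 ≥ 50: minimum met.
Weighted total:
  Written exam 74 × 0.11 = 8.14
  Oral exam 60.5 × 0.46 = 27.83
  Presentations 61 × 0.29 = 17.69
  Fieldwork 40 × 0.14 = 5.6
Sum = 59.26
59.26 is ≥ 59 and < 66 → D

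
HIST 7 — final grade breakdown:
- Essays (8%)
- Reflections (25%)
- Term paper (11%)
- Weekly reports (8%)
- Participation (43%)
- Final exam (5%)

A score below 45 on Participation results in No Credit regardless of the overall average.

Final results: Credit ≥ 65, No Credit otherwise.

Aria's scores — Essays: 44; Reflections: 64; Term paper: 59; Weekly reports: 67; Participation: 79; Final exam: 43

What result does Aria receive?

Participation score 79 ≥ 45: minimum met.
Weighted total:
  Essays 44 × 0.08 = 3.52
  Reflections 64 × 0.25 = 16
  Term paper 59 × 0.11 = 6.49
  Weekly reports 67 × 0.08 = 5.36
  Participation 79 × 0.43 = 33.97
  Final exam 43 × 0.05 = 2.15
Sum = 67.49
67.49 ≥ 65 → Credit

Credit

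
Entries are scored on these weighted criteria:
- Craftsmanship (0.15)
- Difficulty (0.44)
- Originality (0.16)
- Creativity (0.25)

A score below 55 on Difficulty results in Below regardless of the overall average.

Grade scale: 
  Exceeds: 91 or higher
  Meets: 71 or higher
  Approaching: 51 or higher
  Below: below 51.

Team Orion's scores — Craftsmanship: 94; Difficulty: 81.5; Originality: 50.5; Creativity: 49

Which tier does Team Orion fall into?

Approaching

Difficulty score 81.5 ≥ 55: minimum met.
Weighted total:
  Craftsmanship 94 × 0.15 = 14.1
  Difficulty 81.5 × 0.44 = 35.86
  Originality 50.5 × 0.16 = 8.08
  Creativity 49 × 0.25 = 12.25
Sum = 70.29
70.29 is ≥ 51 and < 71 → Approaching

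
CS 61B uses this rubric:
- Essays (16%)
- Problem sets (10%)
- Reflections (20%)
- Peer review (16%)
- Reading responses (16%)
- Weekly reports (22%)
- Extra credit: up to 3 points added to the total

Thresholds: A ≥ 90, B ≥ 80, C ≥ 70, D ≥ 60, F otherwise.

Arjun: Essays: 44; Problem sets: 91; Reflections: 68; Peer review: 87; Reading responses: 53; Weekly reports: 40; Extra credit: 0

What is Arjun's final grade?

D

Weighted total:
  Essays 44 × 0.16 = 7.04
  Problem sets 91 × 0.1 = 9.1
  Reflections 68 × 0.2 = 13.6
  Peer review 87 × 0.16 = 13.92
  Reading responses 53 × 0.16 = 8.48
  Weekly reports 40 × 0.22 = 8.8
Sum = 60.94
Extra credit: 60.94 + 0 = 60.94
60.94 is ≥ 60 and < 70 → D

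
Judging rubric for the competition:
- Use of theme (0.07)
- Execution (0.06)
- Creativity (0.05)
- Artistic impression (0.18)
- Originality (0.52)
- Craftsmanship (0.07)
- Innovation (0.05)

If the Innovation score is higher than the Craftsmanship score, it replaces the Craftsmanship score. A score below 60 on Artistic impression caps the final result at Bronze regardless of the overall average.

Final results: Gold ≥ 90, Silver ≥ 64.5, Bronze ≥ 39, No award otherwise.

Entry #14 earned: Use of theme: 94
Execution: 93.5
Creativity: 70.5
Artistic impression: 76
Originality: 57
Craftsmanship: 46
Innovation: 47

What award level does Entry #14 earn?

Innovation (47) > Craftsmanship (46), so Craftsmanship counts as 47.
Artistic impression score 76 ≥ 60: minimum met.
Weighted total:
  Use of theme 94 × 0.07 = 6.58
  Execution 93.5 × 0.06 = 5.61
  Creativity 70.5 × 0.05 = 3.525
  Artistic impression 76 × 0.18 = 13.68
  Originality 57 × 0.52 = 29.64
  Craftsmanship 47 × 0.07 = 3.29
  Innovation 47 × 0.05 = 2.35
Sum = 64.675
64.675 is ≥ 64.5 and < 90 → Silver

Silver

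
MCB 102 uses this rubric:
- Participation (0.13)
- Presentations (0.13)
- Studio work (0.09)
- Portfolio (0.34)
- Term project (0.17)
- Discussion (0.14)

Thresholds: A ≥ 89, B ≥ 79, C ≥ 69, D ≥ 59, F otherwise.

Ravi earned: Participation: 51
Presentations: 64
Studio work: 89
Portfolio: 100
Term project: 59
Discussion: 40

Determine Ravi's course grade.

C

Weighted total:
  Participation 51 × 0.13 = 6.63
  Presentations 64 × 0.13 = 8.32
  Studio work 89 × 0.09 = 8.01
  Portfolio 100 × 0.34 = 34
  Term project 59 × 0.17 = 10.03
  Discussion 40 × 0.14 = 5.6
Sum = 72.59
72.59 is ≥ 69 and < 79 → C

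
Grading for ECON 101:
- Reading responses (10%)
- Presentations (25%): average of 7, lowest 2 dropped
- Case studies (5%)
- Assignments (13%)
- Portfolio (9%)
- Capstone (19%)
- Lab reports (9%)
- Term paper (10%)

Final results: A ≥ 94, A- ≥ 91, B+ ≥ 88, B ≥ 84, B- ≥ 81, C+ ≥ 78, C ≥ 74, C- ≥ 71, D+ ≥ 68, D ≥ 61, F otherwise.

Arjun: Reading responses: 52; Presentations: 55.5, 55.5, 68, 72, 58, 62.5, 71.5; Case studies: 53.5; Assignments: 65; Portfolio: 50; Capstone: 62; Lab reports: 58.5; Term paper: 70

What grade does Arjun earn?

D

Presentations: drop 55.5, 55.5 → average of remaining 5 = 332/5 = 66.4
Weighted total:
  Reading responses 52 × 0.1 = 5.2
  Presentations 66.4 × 0.25 = 16.6
  Case studies 53.5 × 0.05 = 2.675
  Assignments 65 × 0.13 = 8.45
  Portfolio 50 × 0.09 = 4.5
  Capstone 62 × 0.19 = 11.78
  Lab reports 58.5 × 0.09 = 5.265
  Term paper 70 × 0.1 = 7
Sum = 61.47
61.47 is ≥ 61 and < 68 → D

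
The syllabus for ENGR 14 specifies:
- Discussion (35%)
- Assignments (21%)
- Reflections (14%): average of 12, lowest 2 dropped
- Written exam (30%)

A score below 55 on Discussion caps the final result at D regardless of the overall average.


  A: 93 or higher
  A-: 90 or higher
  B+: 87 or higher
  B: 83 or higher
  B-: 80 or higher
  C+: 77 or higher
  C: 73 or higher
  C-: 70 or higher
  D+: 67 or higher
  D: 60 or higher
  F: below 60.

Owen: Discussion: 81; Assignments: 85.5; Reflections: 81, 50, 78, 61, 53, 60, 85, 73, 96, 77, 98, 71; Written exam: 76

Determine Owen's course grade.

B-

Reflections: drop 50, 53 → average of remaining 10 = 780/10 = 78
Discussion score 81 ≥ 55: minimum met.
Weighted total:
  Discussion 81 × 0.35 = 28.35
  Assignments 85.5 × 0.21 = 17.955
  Reflections 78 × 0.14 = 10.92
  Written exam 76 × 0.3 = 22.8
Sum = 80.025
80.025 is ≥ 80 and < 83 → B-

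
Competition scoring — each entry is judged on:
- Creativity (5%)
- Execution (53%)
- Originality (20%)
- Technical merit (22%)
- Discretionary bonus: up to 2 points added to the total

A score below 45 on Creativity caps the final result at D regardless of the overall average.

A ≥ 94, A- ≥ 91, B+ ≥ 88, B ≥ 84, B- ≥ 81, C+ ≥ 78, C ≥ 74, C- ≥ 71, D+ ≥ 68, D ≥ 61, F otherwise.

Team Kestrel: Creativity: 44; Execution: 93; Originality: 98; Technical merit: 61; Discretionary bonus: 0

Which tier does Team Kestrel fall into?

Creativity score 44 < 45: minimum not met.
Weighted total:
  Creativity 44 × 0.05 = 2.2
  Execution 93 × 0.53 = 49.29
  Originality 98 × 0.2 = 19.6
  Technical merit 61 × 0.22 = 13.42
Sum = 84.51
Discretionary bonus: 84.51 + 0 = 84.51
84.51 would be B; cap at D applies → D.

D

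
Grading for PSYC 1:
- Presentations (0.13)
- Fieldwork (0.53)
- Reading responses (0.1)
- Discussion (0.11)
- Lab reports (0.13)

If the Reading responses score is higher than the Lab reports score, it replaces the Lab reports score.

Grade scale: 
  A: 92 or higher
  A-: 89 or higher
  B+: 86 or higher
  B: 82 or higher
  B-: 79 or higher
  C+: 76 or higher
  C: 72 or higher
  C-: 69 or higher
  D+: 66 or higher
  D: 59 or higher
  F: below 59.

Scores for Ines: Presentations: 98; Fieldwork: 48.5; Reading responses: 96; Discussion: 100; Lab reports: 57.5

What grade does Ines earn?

Reading responses (96) > Lab reports (57.5), so Lab reports counts as 96.
Weighted total:
  Presentations 98 × 0.13 = 12.74
  Fieldwork 48.5 × 0.53 = 25.705
  Reading responses 96 × 0.1 = 9.6
  Discussion 100 × 0.11 = 11
  Lab reports 96 × 0.13 = 12.48
Sum = 71.525
71.525 is ≥ 69 and < 72 → C-

C-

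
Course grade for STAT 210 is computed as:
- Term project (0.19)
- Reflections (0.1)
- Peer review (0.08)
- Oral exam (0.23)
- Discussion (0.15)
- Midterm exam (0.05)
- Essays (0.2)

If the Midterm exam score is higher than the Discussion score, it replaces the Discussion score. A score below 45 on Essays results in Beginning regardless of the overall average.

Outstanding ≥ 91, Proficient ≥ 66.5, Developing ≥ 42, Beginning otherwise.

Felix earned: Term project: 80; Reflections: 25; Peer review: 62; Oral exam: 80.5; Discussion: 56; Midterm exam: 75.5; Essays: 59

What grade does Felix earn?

Midterm exam (75.5) > Discussion (56), so Discussion counts as 75.5.
Essays score 59 ≥ 45: minimum met.
Weighted total:
  Term project 80 × 0.19 = 15.2
  Reflections 25 × 0.1 = 2.5
  Peer review 62 × 0.08 = 4.96
  Oral exam 80.5 × 0.23 = 18.515
  Discussion 75.5 × 0.15 = 11.325
  Midterm exam 75.5 × 0.05 = 3.775
  Essays 59 × 0.2 = 11.8
Sum = 68.075
68.075 is ≥ 66.5 and < 91 → Proficient

Proficient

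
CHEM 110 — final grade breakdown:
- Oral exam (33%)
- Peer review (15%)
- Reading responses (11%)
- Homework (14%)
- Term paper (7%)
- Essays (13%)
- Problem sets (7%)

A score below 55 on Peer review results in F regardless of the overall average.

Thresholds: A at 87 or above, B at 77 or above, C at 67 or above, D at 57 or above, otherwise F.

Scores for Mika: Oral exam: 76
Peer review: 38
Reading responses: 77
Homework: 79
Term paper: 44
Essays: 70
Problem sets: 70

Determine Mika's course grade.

Peer review score 38 < 55: minimum not met.
Weighted total:
  Oral exam 76 × 0.33 = 25.08
  Peer review 38 × 0.15 = 5.7
  Reading responses 77 × 0.11 = 8.47
  Homework 79 × 0.14 = 11.06
  Term paper 44 × 0.07 = 3.08
  Essays 70 × 0.13 = 9.1
  Problem sets 70 × 0.07 = 4.9
Sum = 67.39
Because the Peer review minimum was not met, the result is F.

F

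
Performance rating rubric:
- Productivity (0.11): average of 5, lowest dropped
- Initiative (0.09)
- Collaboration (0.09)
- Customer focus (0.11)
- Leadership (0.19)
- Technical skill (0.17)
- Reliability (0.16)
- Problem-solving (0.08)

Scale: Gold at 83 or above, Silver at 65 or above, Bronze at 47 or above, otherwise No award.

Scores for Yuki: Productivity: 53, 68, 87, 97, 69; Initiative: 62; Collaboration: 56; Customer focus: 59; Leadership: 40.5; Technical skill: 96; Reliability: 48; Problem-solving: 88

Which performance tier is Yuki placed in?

Productivity: drop 53 → average of remaining 4 = 321/4 = 80.25
Weighted total:
  Productivity 80.25 × 0.11 = 8.8275
  Initiative 62 × 0.09 = 5.58
  Collaboration 56 × 0.09 = 5.04
  Customer focus 59 × 0.11 = 6.49
  Leadership 40.5 × 0.19 = 7.695
  Technical skill 96 × 0.17 = 16.32
  Reliability 48 × 0.16 = 7.68
  Problem-solving 88 × 0.08 = 7.04
Sum = 64.6725
64.6725 is ≥ 47 and < 65 → Bronze

Bronze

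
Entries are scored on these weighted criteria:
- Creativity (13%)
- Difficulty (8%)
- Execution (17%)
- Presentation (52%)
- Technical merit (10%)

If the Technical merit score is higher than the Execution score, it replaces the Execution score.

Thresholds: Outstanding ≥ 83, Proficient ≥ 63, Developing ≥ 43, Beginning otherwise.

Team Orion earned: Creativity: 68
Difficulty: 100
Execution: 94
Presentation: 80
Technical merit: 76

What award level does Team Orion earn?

Proficient

Technical merit (76) ≤ Execution (94), so Execution stays at 94.
Weighted total:
  Creativity 68 × 0.13 = 8.84
  Difficulty 100 × 0.08 = 8
  Execution 94 × 0.17 = 15.98
  Presentation 80 × 0.52 = 41.6
  Technical merit 76 × 0.1 = 7.6
Sum = 82.02
82.02 is ≥ 63 and < 83 → Proficient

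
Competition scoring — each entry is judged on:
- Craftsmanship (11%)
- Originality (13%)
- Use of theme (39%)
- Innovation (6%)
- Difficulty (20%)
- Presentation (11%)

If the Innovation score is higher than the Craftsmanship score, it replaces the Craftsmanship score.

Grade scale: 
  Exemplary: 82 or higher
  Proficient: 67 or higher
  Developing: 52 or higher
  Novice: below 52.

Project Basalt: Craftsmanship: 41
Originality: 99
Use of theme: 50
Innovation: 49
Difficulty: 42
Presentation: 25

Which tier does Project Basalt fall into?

Novice

Innovation (49) > Craftsmanship (41), so Craftsmanship counts as 49.
Weighted total:
  Craftsmanship 49 × 0.11 = 5.39
  Originality 99 × 0.13 = 12.87
  Use of theme 50 × 0.39 = 19.5
  Innovation 49 × 0.06 = 2.94
  Difficulty 42 × 0.2 = 8.4
  Presentation 25 × 0.11 = 2.75
Sum = 51.85
51.85 < 52 → Novice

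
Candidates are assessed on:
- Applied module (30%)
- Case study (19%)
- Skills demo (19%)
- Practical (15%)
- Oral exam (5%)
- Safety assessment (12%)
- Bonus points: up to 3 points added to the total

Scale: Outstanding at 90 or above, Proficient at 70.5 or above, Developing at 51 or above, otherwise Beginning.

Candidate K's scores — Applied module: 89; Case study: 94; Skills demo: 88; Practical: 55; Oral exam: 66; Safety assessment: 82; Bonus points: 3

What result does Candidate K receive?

Proficient

Weighted total:
  Applied module 89 × 0.3 = 26.7
  Case study 94 × 0.19 = 17.86
  Skills demo 88 × 0.19 = 16.72
  Practical 55 × 0.15 = 8.25
  Oral exam 66 × 0.05 = 3.3
  Safety assessment 82 × 0.12 = 9.84
Sum = 82.67
Bonus points: 82.67 + 3 = 85.67
85.67 is ≥ 70.5 and < 90 → Proficient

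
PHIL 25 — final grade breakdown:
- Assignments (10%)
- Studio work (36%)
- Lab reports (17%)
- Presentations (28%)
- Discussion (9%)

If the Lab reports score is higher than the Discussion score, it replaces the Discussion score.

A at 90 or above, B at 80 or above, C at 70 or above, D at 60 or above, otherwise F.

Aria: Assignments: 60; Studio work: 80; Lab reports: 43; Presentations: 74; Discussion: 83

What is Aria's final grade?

C

Lab reports (43) ≤ Discussion (83), so Discussion stays at 83.
Weighted total:
  Assignments 60 × 0.1 = 6
  Studio work 80 × 0.36 = 28.8
  Lab reports 43 × 0.17 = 7.31
  Presentations 74 × 0.28 = 20.72
  Discussion 83 × 0.09 = 7.47
Sum = 70.3
70.3 is ≥ 70 and < 80 → C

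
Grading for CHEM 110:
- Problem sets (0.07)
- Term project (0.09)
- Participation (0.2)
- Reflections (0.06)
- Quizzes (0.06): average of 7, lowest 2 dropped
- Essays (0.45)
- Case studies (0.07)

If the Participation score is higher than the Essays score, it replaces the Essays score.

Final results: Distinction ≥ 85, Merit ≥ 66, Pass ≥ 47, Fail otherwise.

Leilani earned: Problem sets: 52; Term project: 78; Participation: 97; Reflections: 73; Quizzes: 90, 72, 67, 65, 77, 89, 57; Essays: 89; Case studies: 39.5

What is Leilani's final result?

Quizzes: drop 57, 65 → average of remaining 5 = 395/5 = 79
Participation (97) > Essays (89), so Essays counts as 97.
Weighted total:
  Problem sets 52 × 0.07 = 3.64
  Term project 78 × 0.09 = 7.02
  Participation 97 × 0.2 = 19.4
  Reflections 73 × 0.06 = 4.38
  Quizzes 79 × 0.06 = 4.74
  Essays 97 × 0.45 = 43.65
  Case studies 39.5 × 0.07 = 2.765
Sum = 85.595
85.595 ≥ 85 → Distinction

Distinction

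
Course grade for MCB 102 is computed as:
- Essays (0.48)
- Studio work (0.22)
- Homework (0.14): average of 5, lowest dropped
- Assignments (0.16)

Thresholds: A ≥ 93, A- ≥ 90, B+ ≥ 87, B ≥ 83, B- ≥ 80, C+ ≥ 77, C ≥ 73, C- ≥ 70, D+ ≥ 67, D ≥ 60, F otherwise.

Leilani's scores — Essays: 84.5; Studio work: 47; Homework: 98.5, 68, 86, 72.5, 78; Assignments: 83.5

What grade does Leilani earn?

C

Homework: drop 68 → average of remaining 4 = 335/4 = 83.75
Weighted total:
  Essays 84.5 × 0.48 = 40.56
  Studio work 47 × 0.22 = 10.34
  Homework 83.75 × 0.14 = 11.725
  Assignments 83.5 × 0.16 = 13.36
Sum = 75.985
75.985 is ≥ 73 and < 77 → C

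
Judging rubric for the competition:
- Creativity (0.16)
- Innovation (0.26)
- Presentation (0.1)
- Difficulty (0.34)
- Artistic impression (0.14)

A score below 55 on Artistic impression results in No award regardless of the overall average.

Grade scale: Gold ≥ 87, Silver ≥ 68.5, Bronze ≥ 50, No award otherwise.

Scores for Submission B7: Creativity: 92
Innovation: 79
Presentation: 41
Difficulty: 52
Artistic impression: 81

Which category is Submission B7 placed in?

Artistic impression score 81 ≥ 55: minimum met.
Weighted total:
  Creativity 92 × 0.16 = 14.72
  Innovation 79 × 0.26 = 20.54
  Presentation 41 × 0.1 = 4.1
  Difficulty 52 × 0.34 = 17.68
  Artistic impression 81 × 0.14 = 11.34
Sum = 68.38
68.38 is ≥ 50 and < 68.5 → Bronze

Bronze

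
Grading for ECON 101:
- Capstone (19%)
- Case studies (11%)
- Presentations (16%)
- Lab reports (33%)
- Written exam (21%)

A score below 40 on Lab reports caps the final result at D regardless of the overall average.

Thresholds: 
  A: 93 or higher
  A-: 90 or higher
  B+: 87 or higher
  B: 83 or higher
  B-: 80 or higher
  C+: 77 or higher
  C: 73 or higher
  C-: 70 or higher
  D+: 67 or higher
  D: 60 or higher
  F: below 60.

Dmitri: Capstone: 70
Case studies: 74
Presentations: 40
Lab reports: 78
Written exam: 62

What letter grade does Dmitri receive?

D

Lab reports score 78 ≥ 40: minimum met.
Weighted total:
  Capstone 70 × 0.19 = 13.3
  Case studies 74 × 0.11 = 8.14
  Presentations 40 × 0.16 = 6.4
  Lab reports 78 × 0.33 = 25.74
  Written exam 62 × 0.21 = 13.02
Sum = 66.6
66.6 is ≥ 60 and < 67 → D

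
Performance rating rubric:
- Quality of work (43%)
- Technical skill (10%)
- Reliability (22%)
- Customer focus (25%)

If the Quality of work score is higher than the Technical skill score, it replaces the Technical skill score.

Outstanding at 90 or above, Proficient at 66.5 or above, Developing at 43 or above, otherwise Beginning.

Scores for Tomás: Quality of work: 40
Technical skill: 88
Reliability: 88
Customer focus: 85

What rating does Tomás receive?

Quality of work (40) ≤ Technical skill (88), so Technical skill stays at 88.
Weighted total:
  Quality of work 40 × 0.43 = 17.2
  Technical skill 88 × 0.1 = 8.8
  Reliability 88 × 0.22 = 19.36
  Customer focus 85 × 0.25 = 21.25
Sum = 66.61
66.61 is ≥ 66.5 and < 90 → Proficient

Proficient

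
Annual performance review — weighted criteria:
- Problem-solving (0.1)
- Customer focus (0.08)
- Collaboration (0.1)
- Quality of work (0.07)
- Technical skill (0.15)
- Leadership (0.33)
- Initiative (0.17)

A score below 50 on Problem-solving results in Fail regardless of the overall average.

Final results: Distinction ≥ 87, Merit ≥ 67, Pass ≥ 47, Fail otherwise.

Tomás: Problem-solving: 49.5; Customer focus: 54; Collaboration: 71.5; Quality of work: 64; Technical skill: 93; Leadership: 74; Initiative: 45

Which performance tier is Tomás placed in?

Problem-solving score 49.5 < 50: minimum not met.
Weighted total:
  Problem-solving 49.5 × 0.1 = 4.95
  Customer focus 54 × 0.08 = 4.32
  Collaboration 71.5 × 0.1 = 7.15
  Quality of work 64 × 0.07 = 4.48
  Technical skill 93 × 0.15 = 13.95
  Leadership 74 × 0.33 = 24.42
  Initiative 45 × 0.17 = 7.65
Sum = 66.92
Because the Problem-solving minimum was not met, the result is Fail.

Fail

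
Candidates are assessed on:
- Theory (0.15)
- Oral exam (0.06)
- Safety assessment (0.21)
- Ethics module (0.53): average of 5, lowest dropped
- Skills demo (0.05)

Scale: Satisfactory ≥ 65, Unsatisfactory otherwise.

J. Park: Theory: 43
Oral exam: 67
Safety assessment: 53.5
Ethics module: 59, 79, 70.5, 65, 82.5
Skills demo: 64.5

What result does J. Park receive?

Unsatisfactory

Ethics module: drop 59 → average of remaining 4 = 297/4 = 74.25
Weighted total:
  Theory 43 × 0.15 = 6.45
  Oral exam 67 × 0.06 = 4.02
  Safety assessment 53.5 × 0.21 = 11.235
  Ethics module 74.25 × 0.53 = 39.3525
  Skills demo 64.5 × 0.05 = 3.225
Sum = 64.2825
64.2825 < 65 → Unsatisfactory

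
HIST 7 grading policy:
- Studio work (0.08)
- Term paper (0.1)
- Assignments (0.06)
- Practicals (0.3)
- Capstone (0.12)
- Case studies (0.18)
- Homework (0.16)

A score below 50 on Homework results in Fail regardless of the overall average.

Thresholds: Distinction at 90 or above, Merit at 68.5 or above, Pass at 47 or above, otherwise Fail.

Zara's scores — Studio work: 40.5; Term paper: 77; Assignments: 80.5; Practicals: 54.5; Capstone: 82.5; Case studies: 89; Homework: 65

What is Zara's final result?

Homework score 65 ≥ 50: minimum met.
Weighted total:
  Studio work 40.5 × 0.08 = 3.24
  Term paper 77 × 0.1 = 7.7
  Assignments 80.5 × 0.06 = 4.83
  Practicals 54.5 × 0.3 = 16.35
  Capstone 82.5 × 0.12 = 9.9
  Case studies 89 × 0.18 = 16.02
  Homework 65 × 0.16 = 10.4
Sum = 68.44
68.44 is ≥ 47 and < 68.5 → Pass

Pass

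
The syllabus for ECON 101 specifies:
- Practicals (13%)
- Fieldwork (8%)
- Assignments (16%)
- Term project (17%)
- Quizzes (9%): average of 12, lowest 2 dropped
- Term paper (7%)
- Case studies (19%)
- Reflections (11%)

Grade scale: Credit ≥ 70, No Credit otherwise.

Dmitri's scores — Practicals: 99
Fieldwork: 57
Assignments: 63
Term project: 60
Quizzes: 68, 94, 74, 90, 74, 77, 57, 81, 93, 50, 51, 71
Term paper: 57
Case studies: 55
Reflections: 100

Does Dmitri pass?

Credit

Quizzes: drop 50, 51 → average of remaining 10 = 779/10 = 77.9
Weighted total:
  Practicals 99 × 0.13 = 12.87
  Fieldwork 57 × 0.08 = 4.56
  Assignments 63 × 0.16 = 10.08
  Term project 60 × 0.17 = 10.2
  Quizzes 77.9 × 0.09 = 7.011
  Term paper 57 × 0.07 = 3.99
  Case studies 55 × 0.19 = 10.45
  Reflections 100 × 0.11 = 11
Sum = 70.161
70.161 ≥ 70 → Credit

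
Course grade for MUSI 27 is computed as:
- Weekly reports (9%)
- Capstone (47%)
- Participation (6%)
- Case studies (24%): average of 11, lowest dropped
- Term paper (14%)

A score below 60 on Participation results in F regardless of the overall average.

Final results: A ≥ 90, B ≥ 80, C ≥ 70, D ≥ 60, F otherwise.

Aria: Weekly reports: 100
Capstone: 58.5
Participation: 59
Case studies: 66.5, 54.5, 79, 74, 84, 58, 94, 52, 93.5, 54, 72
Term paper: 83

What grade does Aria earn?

Case studies: drop 52 → average of remaining 10 = 729.5/10 = 72.95
Participation score 59 < 60: minimum not met.
Weighted total:
  Weekly reports 100 × 0.09 = 9
  Capstone 58.5 × 0.47 = 27.495
  Participation 59 × 0.06 = 3.54
  Case studies 72.95 × 0.24 = 17.508
  Term paper 83 × 0.14 = 11.62
Sum = 69.163
Because the Participation minimum was not met, the result is F.

F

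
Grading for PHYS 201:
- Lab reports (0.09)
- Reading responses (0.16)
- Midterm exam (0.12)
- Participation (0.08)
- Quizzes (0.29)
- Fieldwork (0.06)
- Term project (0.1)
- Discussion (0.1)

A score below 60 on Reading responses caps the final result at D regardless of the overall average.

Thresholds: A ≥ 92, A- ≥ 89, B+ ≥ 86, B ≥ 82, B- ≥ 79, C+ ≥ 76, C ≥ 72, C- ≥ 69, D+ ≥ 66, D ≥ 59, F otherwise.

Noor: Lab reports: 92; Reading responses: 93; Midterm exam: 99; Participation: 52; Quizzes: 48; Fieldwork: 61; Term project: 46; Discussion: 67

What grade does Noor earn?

Reading responses score 93 ≥ 60: minimum met.
Weighted total:
  Lab reports 92 × 0.09 = 8.28
  Reading responses 93 × 0.16 = 14.88
  Midterm exam 99 × 0.12 = 11.88
  Participation 52 × 0.08 = 4.16
  Quizzes 48 × 0.29 = 13.92
  Fieldwork 61 × 0.06 = 3.66
  Term project 46 × 0.1 = 4.6
  Discussion 67 × 0.1 = 6.7
Sum = 68.08
68.08 is ≥ 66 and < 69 → D+

D+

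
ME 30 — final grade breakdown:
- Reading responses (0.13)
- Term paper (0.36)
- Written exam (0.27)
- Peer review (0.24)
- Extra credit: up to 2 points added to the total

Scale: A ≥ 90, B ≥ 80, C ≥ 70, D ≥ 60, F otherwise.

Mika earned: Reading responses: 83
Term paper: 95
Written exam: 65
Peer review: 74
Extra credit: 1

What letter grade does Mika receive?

B

Weighted total:
  Reading responses 83 × 0.13 = 10.79
  Term paper 95 × 0.36 = 34.2
  Written exam 65 × 0.27 = 17.55
  Peer review 74 × 0.24 = 17.76
Sum = 80.3
Extra credit: 80.3 + 1 = 81.3
81.3 is ≥ 80 and < 90 → B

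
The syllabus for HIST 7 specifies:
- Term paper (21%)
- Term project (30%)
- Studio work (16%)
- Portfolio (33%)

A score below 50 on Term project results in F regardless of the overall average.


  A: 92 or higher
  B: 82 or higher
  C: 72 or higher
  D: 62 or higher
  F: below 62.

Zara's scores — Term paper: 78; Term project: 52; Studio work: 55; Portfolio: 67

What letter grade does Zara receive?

Term project score 52 ≥ 50: minimum met.
Weighted total:
  Term paper 78 × 0.21 = 16.38
  Term project 52 × 0.3 = 15.6
  Studio work 55 × 0.16 = 8.8
  Portfolio 67 × 0.33 = 22.11
Sum = 62.89
62.89 is ≥ 62 and < 72 → D

D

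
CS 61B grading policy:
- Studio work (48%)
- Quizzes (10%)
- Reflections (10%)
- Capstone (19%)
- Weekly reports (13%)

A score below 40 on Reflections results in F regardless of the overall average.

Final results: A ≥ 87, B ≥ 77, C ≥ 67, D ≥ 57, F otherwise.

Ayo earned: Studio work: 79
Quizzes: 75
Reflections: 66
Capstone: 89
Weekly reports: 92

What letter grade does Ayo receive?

B

Reflections score 66 ≥ 40: minimum met.
Weighted total:
  Studio work 79 × 0.48 = 37.92
  Quizzes 75 × 0.1 = 7.5
  Reflections 66 × 0.1 = 6.6
  Capstone 89 × 0.19 = 16.91
  Weekly reports 92 × 0.13 = 11.96
Sum = 80.89
80.89 is ≥ 77 and < 87 → B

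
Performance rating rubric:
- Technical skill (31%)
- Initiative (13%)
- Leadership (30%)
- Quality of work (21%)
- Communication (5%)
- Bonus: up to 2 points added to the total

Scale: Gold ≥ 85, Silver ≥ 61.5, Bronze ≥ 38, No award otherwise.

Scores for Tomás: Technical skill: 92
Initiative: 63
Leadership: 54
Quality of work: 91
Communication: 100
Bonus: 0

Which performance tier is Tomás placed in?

Silver

Weighted total:
  Technical skill 92 × 0.31 = 28.52
  Initiative 63 × 0.13 = 8.19
  Leadership 54 × 0.3 = 16.2
  Quality of work 91 × 0.21 = 19.11
  Communication 100 × 0.05 = 5
Sum = 77.02
Bonus: 77.02 + 0 = 77.02
77.02 is ≥ 61.5 and < 85 → Silver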